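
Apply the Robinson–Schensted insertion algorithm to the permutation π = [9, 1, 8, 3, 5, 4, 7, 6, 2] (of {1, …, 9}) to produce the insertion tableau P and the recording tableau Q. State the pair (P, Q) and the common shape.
P = [1, 2, 4, 6] / [3, 7] / [5] / [8] / [9];  Q = [1, 3, 5, 7] / [2, 8] / [4] / [6] / [9];  common shape = (4, 2, 1, 1, 1)

Row-insert the values π_1, π_2, … into P one at a time, bumping the leftmost entry strictly greater than the inserted value down to the next row. The recording tableau Q records, in position (i, j), the step at which that cell was added to P.
  Insert 9 (step 1): P = [9];  Q = [1]
  Insert 1 (step 2): P = [1] / [9];  Q = [1] / [2]
  Insert 8 (step 3): P = [1, 8] / [9];  Q = [1, 3] / [2]
  Insert 3 (step 4): P = [1, 3] / [8] / [9];  Q = [1, 3] / [2] / [4]
  Insert 5 (step 5): P = [1, 3, 5] / [8] / [9];  Q = [1, 3, 5] / [2] / [4]
  Insert 4 (step 6): P = [1, 3, 4] / [5] / [8] / [9];  Q = [1, 3, 5] / [2] / [4] / [6]
  Insert 7 (step 7): P = [1, 3, 4, 7] / [5] / [8] / [9];  Q = [1, 3, 5, 7] / [2] / [4] / [6]
  Insert 6 (step 8): P = [1, 3, 4, 6] / [5, 7] / [8] / [9];  Q = [1, 3, 5, 7] / [2, 8] / [4] / [6]
  Insert 2 (step 9): P = [1, 2, 4, 6] / [3, 7] / [5] / [8] / [9];  Q = [1, 3, 5, 7] / [2, 8] / [4] / [6] / [9]
Final shape: (4, 2, 1, 1, 1).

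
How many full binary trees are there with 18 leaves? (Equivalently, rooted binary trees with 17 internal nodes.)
C_17 = 129644790

These full binary trees are counted by the Catalan number C_n = (1/(n + 1)) · C(2n, n). For n = 17: C_17 = (1/18) · C(34, 17) = 2333606220/18 = 129644790.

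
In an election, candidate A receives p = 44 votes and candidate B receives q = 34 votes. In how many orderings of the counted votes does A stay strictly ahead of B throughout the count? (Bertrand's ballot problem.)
Strict-lead orderings = 1849916347365697626750

Total orderings of the 78 votes with 44 for A: C(78, 44) = 14429347509452441488650. By the Bertrand ballot formula (Cycle Lemma / reflection principle), the number of orderings in which A is strictly ahead of B throughout is (p − q)/(p + q) · C(p + q, p) = (44 − 34)/(44 + 34) · 14429347509452441488650 = 1849916347365697626750.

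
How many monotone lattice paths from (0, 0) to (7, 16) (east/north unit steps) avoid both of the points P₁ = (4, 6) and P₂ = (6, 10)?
Number of paths = 151091

Inclusion–exclusion. Total paths: C(23, 7) = 245157. Through P₁: C(10, 4)·C(13, 3) = 60060. Through P₂: C(16, 6)·C(7, 1) = 56056. Since P₁ is strictly southwest of P₂, a monotone path through both must visit P₁ then P₂; paths through both = C(10, 4)·C(6, 2)·C(7, 1) = 22050. Avoid both = 245157 − 60060 − 56056 + 22050 = 151091.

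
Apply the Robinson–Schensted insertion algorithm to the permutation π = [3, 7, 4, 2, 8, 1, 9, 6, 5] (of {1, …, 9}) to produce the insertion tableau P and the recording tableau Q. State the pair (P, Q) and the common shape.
P = [1, 4, 5, 9] / [2, 6] / [3, 8] / [7];  Q = [1, 2, 5, 7] / [3, 8] / [4, 9] / [6];  common shape = (4, 2, 2, 1)

Row-insert the values π_1, π_2, … into P one at a time, bumping the leftmost entry strictly greater than the inserted value down to the next row. The recording tableau Q records, in position (i, j), the step at which that cell was added to P.
  Insert 3 (step 1): P = [3];  Q = [1]
  Insert 7 (step 2): P = [3, 7];  Q = [1, 2]
  Insert 4 (step 3): P = [3, 4] / [7];  Q = [1, 2] / [3]
  Insert 2 (step 4): P = [2, 4] / [3] / [7];  Q = [1, 2] / [3] / [4]
  Insert 8 (step 5): P = [2, 4, 8] / [3] / [7];  Q = [1, 2, 5] / [3] / [4]
  Insert 1 (step 6): P = [1, 4, 8] / [2] / [3] / [7];  Q = [1, 2, 5] / [3] / [4] / [6]
  Insert 9 (step 7): P = [1, 4, 8, 9] / [2] / [3] / [7];  Q = [1, 2, 5, 7] / [3] / [4] / [6]
  Insert 6 (step 8): P = [1, 4, 6, 9] / [2, 8] / [3] / [7];  Q = [1, 2, 5, 7] / [3, 8] / [4] / [6]
  Insert 5 (step 9): P = [1, 4, 5, 9] / [2, 6] / [3, 8] / [7];  Q = [1, 2, 5, 7] / [3, 8] / [4, 9] / [6]
Final shape: (4, 2, 2, 1).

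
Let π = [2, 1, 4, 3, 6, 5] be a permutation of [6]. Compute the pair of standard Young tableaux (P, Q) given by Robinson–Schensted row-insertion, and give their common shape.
P = [1, 3, 5] / [2, 4, 6];  Q = [1, 3, 5] / [2, 4, 6];  common shape = (3, 3)

Row-insert the values π_1, π_2, … into P one at a time, bumping the leftmost entry strictly greater than the inserted value down to the next row. The recording tableau Q records, in position (i, j), the step at which that cell was added to P.
  Insert 2 (step 1): P = [2];  Q = [1]
  Insert 1 (step 2): P = [1] / [2];  Q = [1] / [2]
  Insert 4 (step 3): P = [1, 4] / [2];  Q = [1, 3] / [2]
  Insert 3 (step 4): P = [1, 3] / [2, 4];  Q = [1, 3] / [2, 4]
  Insert 6 (step 5): P = [1, 3, 6] / [2, 4];  Q = [1, 3, 5] / [2, 4]
  Insert 5 (step 6): P = [1, 3, 5] / [2, 4, 6];  Q = [1, 3, 5] / [2, 4, 6]
Final shape: (3, 3).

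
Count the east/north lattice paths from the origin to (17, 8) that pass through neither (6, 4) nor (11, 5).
Number of paths = 533853

Inclusion–exclusion. Total paths: C(25, 17) = 1081575. Through P₁: C(10, 6)·C(15, 11) = 286650. Through P₂: C(16, 11)·C(9, 6) = 366912. Since P₁ is strictly southwest of P₂, a monotone path through both must visit P₁ then P₂; paths through both = C(10, 6)·C(6, 5)·C(9, 6) = 105840. Avoid both = 1081575 − 286650 − 366912 + 105840 = 533853.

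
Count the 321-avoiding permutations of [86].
C_86 = 4180080073556524734514695828170907458428751314320

These 321-avoiding permutations are counted by the Catalan number C_n = (1/(n + 1)) · C(2n, n). For n = 86: C_86 = (1/87) · C(172, 86) = 363666966399417651902778537050868948883301364345840/87 = 4180080073556524734514695828170907458428751314320.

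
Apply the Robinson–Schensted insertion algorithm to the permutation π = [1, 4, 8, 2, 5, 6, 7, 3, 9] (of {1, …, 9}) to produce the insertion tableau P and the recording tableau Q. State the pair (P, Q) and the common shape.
P = [1, 2, 3, 6, 7, 9] / [4, 5] / [8];  Q = [1, 2, 3, 6, 7, 9] / [4, 5] / [8];  common shape = (6, 2, 1)

Row-insert the values π_1, π_2, … into P one at a time, bumping the leftmost entry strictly greater than the inserted value down to the next row. The recording tableau Q records, in position (i, j), the step at which that cell was added to P.
  Insert 1 (step 1): P = [1];  Q = [1]
  Insert 4 (step 2): P = [1, 4];  Q = [1, 2]
  Insert 8 (step 3): P = [1, 4, 8];  Q = [1, 2, 3]
  Insert 2 (step 4): P = [1, 2, 8] / [4];  Q = [1, 2, 3] / [4]
  Insert 5 (step 5): P = [1, 2, 5] / [4, 8];  Q = [1, 2, 3] / [4, 5]
  Insert 6 (step 6): P = [1, 2, 5, 6] / [4, 8];  Q = [1, 2, 3, 6] / [4, 5]
  Insert 7 (step 7): P = [1, 2, 5, 6, 7] / [4, 8];  Q = [1, 2, 3, 6, 7] / [4, 5]
  Insert 3 (step 8): P = [1, 2, 3, 6, 7] / [4, 5] / [8];  Q = [1, 2, 3, 6, 7] / [4, 5] / [8]
  Insert 9 (step 9): P = [1, 2, 3, 6, 7, 9] / [4, 5] / [8];  Q = [1, 2, 3, 6, 7, 9] / [4, 5] / [8]
Final shape: (6, 2, 1).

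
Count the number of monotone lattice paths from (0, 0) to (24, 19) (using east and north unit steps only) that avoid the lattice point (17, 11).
Number of paths = 662286083550

Total paths from (0, 0) to (24, 19): C(43, 24) = 800472431850. Paths through (17, 11): (paths (0, 0) → (17, 11)) × (paths (17, 11) → (24, 19)) = C(28, 17) · C(15, 7) = 21474180 · 6435 = 138186348300. Avoidance count = 800472431850 − 138186348300 = 662286083550.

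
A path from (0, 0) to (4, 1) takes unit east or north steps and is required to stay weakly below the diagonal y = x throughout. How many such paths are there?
Number of paths = 4

By the reflection principle (André's argument), the number of monotone paths to (4, 1) with n ≤ m that never go above y = x is C(5, 4) − C(5, 5) = 5 − 1 = 4.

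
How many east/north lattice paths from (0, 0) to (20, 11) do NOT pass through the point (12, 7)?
Number of paths = 59730255

Total paths from (0, 0) to (20, 11): C(31, 20) = 84672315. Paths through (12, 7): (paths (0, 0) → (12, 7)) × (paths (12, 7) → (20, 11)) = C(19, 12) · C(12, 8) = 50388 · 495 = 24942060. Avoidance count = 84672315 − 24942060 = 59730255.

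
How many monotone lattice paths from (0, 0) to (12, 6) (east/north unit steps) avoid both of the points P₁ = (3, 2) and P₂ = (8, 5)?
Number of paths = 7779

Inclusion–exclusion. Total paths: C(18, 12) = 18564. Through P₁: C(5, 3)·C(13, 9) = 7150. Through P₂: C(13, 8)·C(5, 4) = 6435. Since P₁ is strictly southwest of P₂, a monotone path through both must visit P₁ then P₂; paths through both = C(5, 3)·C(8, 5)·C(5, 4) = 2800. Avoid both = 18564 − 7150 − 6435 + 2800 = 7779.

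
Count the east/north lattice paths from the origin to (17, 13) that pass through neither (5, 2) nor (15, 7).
Number of paths = 88356744

Inclusion–exclusion. Total paths: C(30, 17) = 119759850. Through P₁: C(7, 5)·C(23, 12) = 28393638. Through P₂: C(22, 15)·C(8, 2) = 4775232. Since P₁ is strictly southwest of P₂, a monotone path through both must visit P₁ then P₂; paths through both = C(7, 5)·C(15, 10)·C(8, 2) = 1765764. Avoid both = 119759850 − 28393638 − 4775232 + 1765764 = 88356744.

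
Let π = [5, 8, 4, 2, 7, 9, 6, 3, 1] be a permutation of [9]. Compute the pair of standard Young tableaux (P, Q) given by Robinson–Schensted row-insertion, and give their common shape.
P = [1, 3, 9] / [2, 6] / [4, 7] / [5] / [8];  Q = [1, 2, 6] / [3, 5] / [4, 7] / [8] / [9];  common shape = (3, 2, 2, 1, 1)

Row-insert the values π_1, π_2, … into P one at a time, bumping the leftmost entry strictly greater than the inserted value down to the next row. The recording tableau Q records, in position (i, j), the step at which that cell was added to P.
  Insert 5 (step 1): P = [5];  Q = [1]
  Insert 8 (step 2): P = [5, 8];  Q = [1, 2]
  Insert 4 (step 3): P = [4, 8] / [5];  Q = [1, 2] / [3]
  Insert 2 (step 4): P = [2, 8] / [4] / [5];  Q = [1, 2] / [3] / [4]
  Insert 7 (step 5): P = [2, 7] / [4, 8] / [5];  Q = [1, 2] / [3, 5] / [4]
  Insert 9 (step 6): P = [2, 7, 9] / [4, 8] / [5];  Q = [1, 2, 6] / [3, 5] / [4]
  Insert 6 (step 7): P = [2, 6, 9] / [4, 7] / [5, 8];  Q = [1, 2, 6] / [3, 5] / [4, 7]
  Insert 3 (step 8): P = [2, 3, 9] / [4, 6] / [5, 7] / [8];  Q = [1, 2, 6] / [3, 5] / [4, 7] / [8]
  Insert 1 (step 9): P = [1, 3, 9] / [2, 6] / [4, 7] / [5] / [8];  Q = [1, 2, 6] / [3, 5] / [4, 7] / [8] / [9]
Final shape: (3, 2, 2, 1, 1).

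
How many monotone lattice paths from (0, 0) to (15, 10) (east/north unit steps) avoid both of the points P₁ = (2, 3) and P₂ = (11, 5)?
Number of paths = 2012492

Inclusion–exclusion. Total paths: C(25, 15) = 3268760. Through P₁: C(5, 2)·C(20, 13) = 775200. Through P₂: C(16, 11)·C(9, 4) = 550368. Since P₁ is strictly southwest of P₂, a monotone path through both must visit P₁ then P₂; paths through both = C(5, 2)·C(11, 9)·C(9, 4) = 69300. Avoid both = 3268760 − 775200 − 550368 + 69300 = 2012492.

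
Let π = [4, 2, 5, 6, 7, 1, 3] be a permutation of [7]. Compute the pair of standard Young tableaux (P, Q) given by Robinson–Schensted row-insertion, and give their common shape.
P = [1, 3, 6, 7] / [2, 5] / [4];  Q = [1, 3, 4, 5] / [2, 7] / [6];  common shape = (4, 2, 1)

Row-insert the values π_1, π_2, … into P one at a time, bumping the leftmost entry strictly greater than the inserted value down to the next row. The recording tableau Q records, in position (i, j), the step at which that cell was added to P.
  Insert 4 (step 1): P = [4];  Q = [1]
  Insert 2 (step 2): P = [2] / [4];  Q = [1] / [2]
  Insert 5 (step 3): P = [2, 5] / [4];  Q = [1, 3] / [2]
  Insert 6 (step 4): P = [2, 5, 6] / [4];  Q = [1, 3, 4] / [2]
  Insert 7 (step 5): P = [2, 5, 6, 7] / [4];  Q = [1, 3, 4, 5] / [2]
  Insert 1 (step 6): P = [1, 5, 6, 7] / [2] / [4];  Q = [1, 3, 4, 5] / [2] / [6]
  Insert 3 (step 7): P = [1, 3, 6, 7] / [2, 5] / [4];  Q = [1, 3, 4, 5] / [2, 7] / [6]
Final shape: (4, 2, 1).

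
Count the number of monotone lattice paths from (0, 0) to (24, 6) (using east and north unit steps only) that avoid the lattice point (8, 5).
Number of paths = 571896

Total paths from (0, 0) to (24, 6): C(30, 24) = 593775. Paths through (8, 5): (paths (0, 0) → (8, 5)) × (paths (8, 5) → (24, 6)) = C(13, 8) · C(17, 16) = 1287 · 17 = 21879. Avoidance count = 593775 − 21879 = 571896.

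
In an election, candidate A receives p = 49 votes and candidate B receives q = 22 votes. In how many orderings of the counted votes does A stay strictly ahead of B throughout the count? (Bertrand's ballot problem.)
Strict-lead orderings = 473039426286987300

Total orderings of the 71 votes with 49 for A: C(71, 49) = 1243918491347262900. By the Bertrand ballot formula (Cycle Lemma / reflection principle), the number of orderings in which A is strictly ahead of B throughout is (p − q)/(p + q) · C(p + q, p) = (49 − 22)/(49 + 22) · 1243918491347262900 = 473039426286987300.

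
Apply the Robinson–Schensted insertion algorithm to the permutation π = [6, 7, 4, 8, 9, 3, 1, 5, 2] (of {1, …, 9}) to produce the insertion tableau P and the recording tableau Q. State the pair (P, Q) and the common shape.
P = [1, 2, 8, 9] / [3, 5] / [4, 7] / [6];  Q = [1, 2, 4, 5] / [3, 8] / [6, 9] / [7];  common shape = (4, 2, 2, 1)

Row-insert the values π_1, π_2, … into P one at a time, bumping the leftmost entry strictly greater than the inserted value down to the next row. The recording tableau Q records, in position (i, j), the step at which that cell was added to P.
  Insert 6 (step 1): P = [6];  Q = [1]
  Insert 7 (step 2): P = [6, 7];  Q = [1, 2]
  Insert 4 (step 3): P = [4, 7] / [6];  Q = [1, 2] / [3]
  Insert 8 (step 4): P = [4, 7, 8] / [6];  Q = [1, 2, 4] / [3]
  Insert 9 (step 5): P = [4, 7, 8, 9] / [6];  Q = [1, 2, 4, 5] / [3]
  Insert 3 (step 6): P = [3, 7, 8, 9] / [4] / [6];  Q = [1, 2, 4, 5] / [3] / [6]
  Insert 1 (step 7): P = [1, 7, 8, 9] / [3] / [4] / [6];  Q = [1, 2, 4, 5] / [3] / [6] / [7]
  Insert 5 (step 8): P = [1, 5, 8, 9] / [3, 7] / [4] / [6];  Q = [1, 2, 4, 5] / [3, 8] / [6] / [7]
  Insert 2 (step 9): P = [1, 2, 8, 9] / [3, 5] / [4, 7] / [6];  Q = [1, 2, 4, 5] / [3, 8] / [6, 9] / [7]
Final shape: (4, 2, 2, 1).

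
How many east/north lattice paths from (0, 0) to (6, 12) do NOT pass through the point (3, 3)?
Number of paths = 14164

Total paths from (0, 0) to (6, 12): C(18, 6) = 18564. Paths through (3, 3): (paths (0, 0) → (3, 3)) × (paths (3, 3) → (6, 12)) = C(6, 3) · C(12, 3) = 20 · 220 = 4400. Avoidance count = 18564 − 4400 = 14164.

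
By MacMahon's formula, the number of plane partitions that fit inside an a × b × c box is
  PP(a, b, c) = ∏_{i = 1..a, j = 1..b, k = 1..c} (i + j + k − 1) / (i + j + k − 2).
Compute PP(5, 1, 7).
PP(5, 1, 7) = 792

Evaluate the triple product over i = 1..5, j = 1..1, k = 1..7. The factors are (2/1) · (3/2) · (4/3) · (5/4) · (6/5) · (7/6) · (8/7) · (3/2) · … (35 factors total). The numerators and denominators telescope so the product is an integer; carrying out the multiplication exactly gives PP(5, 1, 7) = 792.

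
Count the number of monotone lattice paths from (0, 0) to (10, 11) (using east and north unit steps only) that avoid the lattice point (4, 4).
Number of paths = 232596

Total paths from (0, 0) to (10, 11): C(21, 10) = 352716. Paths through (4, 4): (paths (0, 0) → (4, 4)) × (paths (4, 4) → (10, 11)) = C(8, 4) · C(13, 6) = 70 · 1716 = 120120. Avoidance count = 352716 − 120120 = 232596.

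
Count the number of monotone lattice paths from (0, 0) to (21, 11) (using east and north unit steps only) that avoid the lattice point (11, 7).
Number of paths = 97168656

Total paths from (0, 0) to (21, 11): C(32, 21) = 129024480. Paths through (11, 7): (paths (0, 0) → (11, 7)) × (paths (11, 7) → (21, 11)) = C(18, 11) · C(14, 10) = 31824 · 1001 = 31855824. Avoidance count = 129024480 − 31855824 = 97168656.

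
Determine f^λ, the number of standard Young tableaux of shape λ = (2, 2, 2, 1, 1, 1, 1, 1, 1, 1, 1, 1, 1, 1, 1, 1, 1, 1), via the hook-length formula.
# SYT of shape (2, 2, 2, 1, 1, 1, 1, 1, 1, 1, 1, 1, 1, 1, 1, 1, 1, 1) = 1120

Hook-length formula: f^λ = n! / Π hook(c), product over all cells c of the Young diagram. For λ = (2, 2, 2, 1, 1, 1, 1, 1, 1, 1, 1, 1, 1, 1, 1, 1, 1, 1), n = 21 boxes. Hook lengths by row (left-to-right, top-to-bottom): [19, 3]; [18, 2]; [17, 1]; [15]; [14]; [13]; [12]; [11]; [10]; [9]; [8]; [7]; [6]; [5]; [4]; [3]; [2]; [1]. Product of hooks = 45616912653312000. So f^λ = 21! / 45616912653312000 = 51090942171709440000 / 45616912653312000 = 1120.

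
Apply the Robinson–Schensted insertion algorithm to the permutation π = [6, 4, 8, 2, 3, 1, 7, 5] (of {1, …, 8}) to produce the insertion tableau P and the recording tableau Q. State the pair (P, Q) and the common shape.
P = [1, 3, 5] / [2, 7] / [4, 8] / [6];  Q = [1, 3, 7] / [2, 5] / [4, 8] / [6];  common shape = (3, 2, 2, 1)

Row-insert the values π_1, π_2, … into P one at a time, bumping the leftmost entry strictly greater than the inserted value down to the next row. The recording tableau Q records, in position (i, j), the step at which that cell was added to P.
  Insert 6 (step 1): P = [6];  Q = [1]
  Insert 4 (step 2): P = [4] / [6];  Q = [1] / [2]
  Insert 8 (step 3): P = [4, 8] / [6];  Q = [1, 3] / [2]
  Insert 2 (step 4): P = [2, 8] / [4] / [6];  Q = [1, 3] / [2] / [4]
  Insert 3 (step 5): P = [2, 3] / [4, 8] / [6];  Q = [1, 3] / [2, 5] / [4]
  Insert 1 (step 6): P = [1, 3] / [2, 8] / [4] / [6];  Q = [1, 3] / [2, 5] / [4] / [6]
  Insert 7 (step 7): P = [1, 3, 7] / [2, 8] / [4] / [6];  Q = [1, 3, 7] / [2, 5] / [4] / [6]
  Insert 5 (step 8): P = [1, 3, 5] / [2, 7] / [4, 8] / [6];  Q = [1, 3, 7] / [2, 5] / [4, 8] / [6]
Final shape: (3, 2, 2, 1).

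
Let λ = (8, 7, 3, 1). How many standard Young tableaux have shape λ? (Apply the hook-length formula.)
# SYT of shape (8, 7, 3, 1) = 5878600

Hook-length formula: f^λ = n! / Π hook(c), product over all cells c of the Young diagram. For λ = (8, 7, 3, 1), n = 19 boxes. Hook lengths by row (left-to-right, top-to-bottom): [11, 9, 8, 6, 5, 4, 3, 1]; [9, 7, 6, 4, 3, 2, 1]; [4, 2, 1]; [1]. Product of hooks = 20692869120. So f^λ = 19! / 20692869120 = 121645100408832000 / 20692869120 = 5878600.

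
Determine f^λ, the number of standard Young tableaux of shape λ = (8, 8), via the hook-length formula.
# SYT of shape (8, 8) = 1430

Hook-length formula: f^λ = n! / Π hook(c), product over all cells c of the Young diagram. For λ = (8, 8), n = 16 boxes. Hook lengths by row (left-to-right, top-to-bottom): [9, 8, 7, 6, 5, 4, 3, 2]; [8, 7, 6, 5, 4, 3, 2, 1]. Product of hooks = 14631321600. So f^λ = 16! / 14631321600 = 20922789888000 / 14631321600 = 1430.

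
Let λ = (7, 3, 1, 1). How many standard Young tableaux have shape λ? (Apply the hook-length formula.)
# SYT of shape (7, 3, 1, 1) = 2376

Hook-length formula: f^λ = n! / Π hook(c), product over all cells c of the Young diagram. For λ = (7, 3, 1, 1), n = 12 boxes. Hook lengths by row (left-to-right, top-to-bottom): [10, 7, 6, 4, 3, 2, 1]; [5, 2, 1]; [2]; [1]. Product of hooks = 201600. So f^λ = 12! / 201600 = 479001600 / 201600 = 2376.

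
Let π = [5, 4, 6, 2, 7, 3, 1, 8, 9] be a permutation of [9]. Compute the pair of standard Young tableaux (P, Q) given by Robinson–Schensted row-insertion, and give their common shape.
P = [1, 3, 7, 8, 9] / [2, 6] / [4] / [5];  Q = [1, 3, 5, 8, 9] / [2, 6] / [4] / [7];  common shape = (5, 2, 1, 1)

Row-insert the values π_1, π_2, … into P one at a time, bumping the leftmost entry strictly greater than the inserted value down to the next row. The recording tableau Q records, in position (i, j), the step at which that cell was added to P.
  Insert 5 (step 1): P = [5];  Q = [1]
  Insert 4 (step 2): P = [4] / [5];  Q = [1] / [2]
  Insert 6 (step 3): P = [4, 6] / [5];  Q = [1, 3] / [2]
  Insert 2 (step 4): P = [2, 6] / [4] / [5];  Q = [1, 3] / [2] / [4]
  Insert 7 (step 5): P = [2, 6, 7] / [4] / [5];  Q = [1, 3, 5] / [2] / [4]
  Insert 3 (step 6): P = [2, 3, 7] / [4, 6] / [5];  Q = [1, 3, 5] / [2, 6] / [4]
  Insert 1 (step 7): P = [1, 3, 7] / [2, 6] / [4] / [5];  Q = [1, 3, 5] / [2, 6] / [4] / [7]
  Insert 8 (step 8): P = [1, 3, 7, 8] / [2, 6] / [4] / [5];  Q = [1, 3, 5, 8] / [2, 6] / [4] / [7]
  Insert 9 (step 9): P = [1, 3, 7, 8, 9] / [2, 6] / [4] / [5];  Q = [1, 3, 5, 8, 9] / [2, 6] / [4] / [7]
Final shape: (5, 2, 1, 1).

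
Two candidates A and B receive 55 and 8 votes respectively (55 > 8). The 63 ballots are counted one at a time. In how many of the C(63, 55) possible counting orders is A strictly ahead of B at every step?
Strict-lead orderings = 2889302393

Total orderings of the 63 votes with 55 for A: C(63, 55) = 3872894697. By the Bertrand ballot formula (Cycle Lemma / reflection principle), the number of orderings in which A is strictly ahead of B throughout is (p − q)/(p + q) · C(p + q, p) = (55 − 8)/(55 + 8) · 3872894697 = 2889302393.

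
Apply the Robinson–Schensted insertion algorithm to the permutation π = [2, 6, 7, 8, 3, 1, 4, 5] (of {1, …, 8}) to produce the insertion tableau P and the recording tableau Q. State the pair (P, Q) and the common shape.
P = [1, 3, 4, 5] / [2, 7, 8] / [6];  Q = [1, 2, 3, 4] / [5, 7, 8] / [6];  common shape = (4, 3, 1)

Row-insert the values π_1, π_2, … into P one at a time, bumping the leftmost entry strictly greater than the inserted value down to the next row. The recording tableau Q records, in position (i, j), the step at which that cell was added to P.
  Insert 2 (step 1): P = [2];  Q = [1]
  Insert 6 (step 2): P = [2, 6];  Q = [1, 2]
  Insert 7 (step 3): P = [2, 6, 7];  Q = [1, 2, 3]
  Insert 8 (step 4): P = [2, 6, 7, 8];  Q = [1, 2, 3, 4]
  Insert 3 (step 5): P = [2, 3, 7, 8] / [6];  Q = [1, 2, 3, 4] / [5]
  Insert 1 (step 6): P = [1, 3, 7, 8] / [2] / [6];  Q = [1, 2, 3, 4] / [5] / [6]
  Insert 4 (step 7): P = [1, 3, 4, 8] / [2, 7] / [6];  Q = [1, 2, 3, 4] / [5, 7] / [6]
  Insert 5 (step 8): P = [1, 3, 4, 5] / [2, 7, 8] / [6];  Q = [1, 2, 3, 4] / [5, 7, 8] / [6]
Final shape: (4, 3, 1).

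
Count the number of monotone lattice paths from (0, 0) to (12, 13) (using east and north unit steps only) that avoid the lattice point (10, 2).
Number of paths = 5195152

Total paths from (0, 0) to (12, 13): C(25, 12) = 5200300. Paths through (10, 2): (paths (0, 0) → (10, 2)) × (paths (10, 2) → (12, 13)) = C(12, 10) · C(13, 2) = 66 · 78 = 5148. Avoidance count = 5200300 − 5148 = 5195152.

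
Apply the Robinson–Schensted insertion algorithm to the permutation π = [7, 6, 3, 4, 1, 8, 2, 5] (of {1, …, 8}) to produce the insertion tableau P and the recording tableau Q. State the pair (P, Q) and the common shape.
P = [1, 2, 5] / [3, 4, 8] / [6] / [7];  Q = [1, 4, 6] / [2, 7, 8] / [3] / [5];  common shape = (3, 3, 1, 1)

Row-insert the values π_1, π_2, … into P one at a time, bumping the leftmost entry strictly greater than the inserted value down to the next row. The recording tableau Q records, in position (i, j), the step at which that cell was added to P.
  Insert 7 (step 1): P = [7];  Q = [1]
  Insert 6 (step 2): P = [6] / [7];  Q = [1] / [2]
  Insert 3 (step 3): P = [3] / [6] / [7];  Q = [1] / [2] / [3]
  Insert 4 (step 4): P = [3, 4] / [6] / [7];  Q = [1, 4] / [2] / [3]
  Insert 1 (step 5): P = [1, 4] / [3] / [6] / [7];  Q = [1, 4] / [2] / [3] / [5]
  Insert 8 (step 6): P = [1, 4, 8] / [3] / [6] / [7];  Q = [1, 4, 6] / [2] / [3] / [5]
  Insert 2 (step 7): P = [1, 2, 8] / [3, 4] / [6] / [7];  Q = [1, 4, 6] / [2, 7] / [3] / [5]
  Insert 5 (step 8): P = [1, 2, 5] / [3, 4, 8] / [6] / [7];  Q = [1, 4, 6] / [2, 7, 8] / [3] / [5]
Final shape: (3, 3, 1, 1).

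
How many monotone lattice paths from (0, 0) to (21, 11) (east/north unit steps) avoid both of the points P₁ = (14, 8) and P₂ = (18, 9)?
Number of paths = 59772330

Inclusion–exclusion. Total paths: C(32, 21) = 129024480. Through P₁: C(22, 14)·C(10, 7) = 38372400. Through P₂: C(27, 18)·C(5, 3) = 46868250. Since P₁ is strictly southwest of P₂, a monotone path through both must visit P₁ then P₂; paths through both = C(22, 14)·C(5, 4)·C(5, 3) = 15988500. Avoid both = 129024480 − 38372400 − 46868250 + 15988500 = 59772330.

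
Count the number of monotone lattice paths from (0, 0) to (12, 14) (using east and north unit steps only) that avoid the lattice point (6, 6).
Number of paths = 6882928

Total paths from (0, 0) to (12, 14): C(26, 12) = 9657700. Paths through (6, 6): (paths (0, 0) → (6, 6)) × (paths (6, 6) → (12, 14)) = C(12, 6) · C(14, 6) = 924 · 3003 = 2774772. Avoidance count = 9657700 − 2774772 = 6882928.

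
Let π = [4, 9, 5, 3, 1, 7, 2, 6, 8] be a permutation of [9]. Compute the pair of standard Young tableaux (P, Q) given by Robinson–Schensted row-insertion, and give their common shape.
P = [1, 2, 6, 8] / [3, 5, 7] / [4] / [9];  Q = [1, 2, 6, 9] / [3, 7, 8] / [4] / [5];  common shape = (4, 3, 1, 1)

Row-insert the values π_1, π_2, … into P one at a time, bumping the leftmost entry strictly greater than the inserted value down to the next row. The recording tableau Q records, in position (i, j), the step at which that cell was added to P.
  Insert 4 (step 1): P = [4];  Q = [1]
  Insert 9 (step 2): P = [4, 9];  Q = [1, 2]
  Insert 5 (step 3): P = [4, 5] / [9];  Q = [1, 2] / [3]
  Insert 3 (step 4): P = [3, 5] / [4] / [9];  Q = [1, 2] / [3] / [4]
  Insert 1 (step 5): P = [1, 5] / [3] / [4] / [9];  Q = [1, 2] / [3] / [4] / [5]
  Insert 7 (step 6): P = [1, 5, 7] / [3] / [4] / [9];  Q = [1, 2, 6] / [3] / [4] / [5]
  Insert 2 (step 7): P = [1, 2, 7] / [3, 5] / [4] / [9];  Q = [1, 2, 6] / [3, 7] / [4] / [5]
  Insert 6 (step 8): P = [1, 2, 6] / [3, 5, 7] / [4] / [9];  Q = [1, 2, 6] / [3, 7, 8] / [4] / [5]
  Insert 8 (step 9): P = [1, 2, 6, 8] / [3, 5, 7] / [4] / [9];  Q = [1, 2, 6, 9] / [3, 7, 8] / [4] / [5]
Final shape: (4, 3, 1, 1).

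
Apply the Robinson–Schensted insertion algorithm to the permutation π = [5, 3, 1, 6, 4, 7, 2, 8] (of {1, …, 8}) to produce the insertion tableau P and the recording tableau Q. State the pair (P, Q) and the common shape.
P = [1, 2, 7, 8] / [3, 4] / [5, 6];  Q = [1, 4, 6, 8] / [2, 5] / [3, 7];  common shape = (4, 2, 2)

Row-insert the values π_1, π_2, … into P one at a time, bumping the leftmost entry strictly greater than the inserted value down to the next row. The recording tableau Q records, in position (i, j), the step at which that cell was added to P.
  Insert 5 (step 1): P = [5];  Q = [1]
  Insert 3 (step 2): P = [3] / [5];  Q = [1] / [2]
  Insert 1 (step 3): P = [1] / [3] / [5];  Q = [1] / [2] / [3]
  Insert 6 (step 4): P = [1, 6] / [3] / [5];  Q = [1, 4] / [2] / [3]
  Insert 4 (step 5): P = [1, 4] / [3, 6] / [5];  Q = [1, 4] / [2, 5] / [3]
  Insert 7 (step 6): P = [1, 4, 7] / [3, 6] / [5];  Q = [1, 4, 6] / [2, 5] / [3]
  Insert 2 (step 7): P = [1, 2, 7] / [3, 4] / [5, 6];  Q = [1, 4, 6] / [2, 5] / [3, 7]
  Insert 8 (step 8): P = [1, 2, 7, 8] / [3, 4] / [5, 6];  Q = [1, 4, 6, 8] / [2, 5] / [3, 7]
Final shape: (4, 2, 2).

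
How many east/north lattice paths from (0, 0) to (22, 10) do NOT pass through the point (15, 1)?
Number of paths = 64329200

Total paths from (0, 0) to (22, 10): C(32, 22) = 64512240. Paths through (15, 1): (paths (0, 0) → (15, 1)) × (paths (15, 1) → (22, 10)) = C(16, 15) · C(16, 7) = 16 · 11440 = 183040. Avoidance count = 64512240 − 183040 = 64329200.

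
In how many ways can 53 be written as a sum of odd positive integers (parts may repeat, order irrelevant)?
p_odd(53) = 5120

Enumerate partitions using only odd parts via the recurrence o(n, m) = o(n, m−2) + o(n−m, m) over odd m, starting from the largest odd part ≤ n. This gives p_odd(53) = 5120. (Euler's theorem: equals the count of distinct-part partitions.)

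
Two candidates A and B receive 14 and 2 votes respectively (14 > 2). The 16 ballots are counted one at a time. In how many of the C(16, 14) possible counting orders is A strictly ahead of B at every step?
Strict-lead orderings = 90

Total orderings of the 16 votes with 14 for A: C(16, 14) = 120. By the Bertrand ballot formula (Cycle Lemma / reflection principle), the number of orderings in which A is strictly ahead of B throughout is (p − q)/(p + q) · C(p + q, p) = (14 − 2)/(14 + 2) · 120 = 90.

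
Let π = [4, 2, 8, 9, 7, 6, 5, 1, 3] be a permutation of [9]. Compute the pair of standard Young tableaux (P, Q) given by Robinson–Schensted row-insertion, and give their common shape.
P = [1, 3, 9] / [2, 5] / [4, 6] / [7] / [8];  Q = [1, 3, 4] / [2, 5] / [6, 9] / [7] / [8];  common shape = (3, 2, 2, 1, 1)

Row-insert the values π_1, π_2, … into P one at a time, bumping the leftmost entry strictly greater than the inserted value down to the next row. The recording tableau Q records, in position (i, j), the step at which that cell was added to P.
  Insert 4 (step 1): P = [4];  Q = [1]
  Insert 2 (step 2): P = [2] / [4];  Q = [1] / [2]
  Insert 8 (step 3): P = [2, 8] / [4];  Q = [1, 3] / [2]
  Insert 9 (step 4): P = [2, 8, 9] / [4];  Q = [1, 3, 4] / [2]
  Insert 7 (step 5): P = [2, 7, 9] / [4, 8];  Q = [1, 3, 4] / [2, 5]
  Insert 6 (step 6): P = [2, 6, 9] / [4, 7] / [8];  Q = [1, 3, 4] / [2, 5] / [6]
  Insert 5 (step 7): P = [2, 5, 9] / [4, 6] / [7] / [8];  Q = [1, 3, 4] / [2, 5] / [6] / [7]
  Insert 1 (step 8): P = [1, 5, 9] / [2, 6] / [4] / [7] / [8];  Q = [1, 3, 4] / [2, 5] / [6] / [7] / [8]
  Insert 3 (step 9): P = [1, 3, 9] / [2, 5] / [4, 6] / [7] / [8];  Q = [1, 3, 4] / [2, 5] / [6, 9] / [7] / [8]
Final shape: (3, 2, 2, 1, 1).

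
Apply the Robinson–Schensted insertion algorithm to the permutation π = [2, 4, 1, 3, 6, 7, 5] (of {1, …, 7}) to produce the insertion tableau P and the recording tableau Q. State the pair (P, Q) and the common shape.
P = [1, 3, 5, 7] / [2, 4, 6];  Q = [1, 2, 5, 6] / [3, 4, 7];  common shape = (4, 3)

Row-insert the values π_1, π_2, … into P one at a time, bumping the leftmost entry strictly greater than the inserted value down to the next row. The recording tableau Q records, in position (i, j), the step at which that cell was added to P.
  Insert 2 (step 1): P = [2];  Q = [1]
  Insert 4 (step 2): P = [2, 4];  Q = [1, 2]
  Insert 1 (step 3): P = [1, 4] / [2];  Q = [1, 2] / [3]
  Insert 3 (step 4): P = [1, 3] / [2, 4];  Q = [1, 2] / [3, 4]
  Insert 6 (step 5): P = [1, 3, 6] / [2, 4];  Q = [1, 2, 5] / [3, 4]
  Insert 7 (step 6): P = [1, 3, 6, 7] / [2, 4];  Q = [1, 2, 5, 6] / [3, 4]
  Insert 5 (step 7): P = [1, 3, 5, 7] / [2, 4, 6];  Q = [1, 2, 5, 6] / [3, 4, 7]
Final shape: (4, 3).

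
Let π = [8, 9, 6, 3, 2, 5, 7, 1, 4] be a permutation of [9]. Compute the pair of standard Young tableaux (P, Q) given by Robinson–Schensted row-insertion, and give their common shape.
P = [1, 4, 7] / [2, 5] / [3, 9] / [6] / [8];  Q = [1, 2, 7] / [3, 6] / [4, 9] / [5] / [8];  common shape = (3, 2, 2, 1, 1)

Row-insert the values π_1, π_2, … into P one at a time, bumping the leftmost entry strictly greater than the inserted value down to the next row. The recording tableau Q records, in position (i, j), the step at which that cell was added to P.
  Insert 8 (step 1): P = [8];  Q = [1]
  Insert 9 (step 2): P = [8, 9];  Q = [1, 2]
  Insert 6 (step 3): P = [6, 9] / [8];  Q = [1, 2] / [3]
  Insert 3 (step 4): P = [3, 9] / [6] / [8];  Q = [1, 2] / [3] / [4]
  Insert 2 (step 5): P = [2, 9] / [3] / [6] / [8];  Q = [1, 2] / [3] / [4] / [5]
  Insert 5 (step 6): P = [2, 5] / [3, 9] / [6] / [8];  Q = [1, 2] / [3, 6] / [4] / [5]
  Insert 7 (step 7): P = [2, 5, 7] / [3, 9] / [6] / [8];  Q = [1, 2, 7] / [3, 6] / [4] / [5]
  Insert 1 (step 8): P = [1, 5, 7] / [2, 9] / [3] / [6] / [8];  Q = [1, 2, 7] / [3, 6] / [4] / [5] / [8]
  Insert 4 (step 9): P = [1, 4, 7] / [2, 5] / [3, 9] / [6] / [8];  Q = [1, 2, 7] / [3, 6] / [4, 9] / [5] / [8]
Final shape: (3, 2, 2, 1, 1).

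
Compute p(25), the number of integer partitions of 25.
p(25) = 1958

Compute p(n) via the recurrence p(n, m) = p(n, m−1) + p(n−m, m), where p(n, m) counts partitions of n with all parts ≤ m and p(n) = p(n, n). The base cases are p(0, m) = 1 and p(n, 0) = 0 for n > 0. Filling the table yields p(25) = 1958. (Euler's pentagonal recurrence is an alternative.)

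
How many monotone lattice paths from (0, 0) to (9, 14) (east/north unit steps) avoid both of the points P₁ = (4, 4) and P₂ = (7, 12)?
Number of paths = 373952

Inclusion–exclusion. Total paths: C(23, 9) = 817190. Through P₁: C(8, 4)·C(15, 5) = 210210. Through P₂: C(19, 7)·C(4, 2) = 302328. Since P₁ is strictly southwest of P₂, a monotone path through both must visit P₁ then P₂; paths through both = C(8, 4)·C(11, 3)·C(4, 2) = 69300. Avoid both = 817190 − 210210 − 302328 + 69300 = 373952.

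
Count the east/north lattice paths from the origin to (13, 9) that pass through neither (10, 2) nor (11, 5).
Number of paths = 427940

Inclusion–exclusion. Total paths: C(22, 13) = 497420. Through P₁: C(12, 10)·C(10, 3) = 7920. Through P₂: C(16, 11)·C(6, 2) = 65520. Since P₁ is strictly southwest of P₂, a monotone path through both must visit P₁ then P₂; paths through both = C(12, 10)·C(4, 1)·C(6, 2) = 3960. Avoid both = 497420 − 7920 − 65520 + 3960 = 427940.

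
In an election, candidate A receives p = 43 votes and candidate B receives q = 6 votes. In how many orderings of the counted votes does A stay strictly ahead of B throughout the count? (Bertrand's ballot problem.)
Strict-lead orderings = 10559208

Total orderings of the 49 votes with 43 for A: C(49, 43) = 13983816. By the Bertrand ballot formula (Cycle Lemma / reflection principle), the number of orderings in which A is strictly ahead of B throughout is (p − q)/(p + q) · C(p + q, p) = (43 − 6)/(43 + 6) · 13983816 = 10559208.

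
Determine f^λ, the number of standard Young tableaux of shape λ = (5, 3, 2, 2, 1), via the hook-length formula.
# SYT of shape (5, 3, 2, 2, 1) = 21450

Hook-length formula: f^λ = n! / Π hook(c), product over all cells c of the Young diagram. For λ = (5, 3, 2, 2, 1), n = 13 boxes. Hook lengths by row (left-to-right, top-to-bottom): [9, 7, 4, 2, 1]; [6, 4, 1]; [4, 2]; [3, 1]; [1]. Product of hooks = 290304. So f^λ = 13! / 290304 = 6227020800 / 290304 = 21450.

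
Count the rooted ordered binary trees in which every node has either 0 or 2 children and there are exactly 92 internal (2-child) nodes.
C_92 = 15487357822491889407128326963778343232013931127835600

These full binary trees are counted by the Catalan number C_n = (1/(n + 1)) · C(2n, n). For n = 92: C_92 = (1/93) · C(184, 92) = 1440324277491745714862934407631385920577295594888710800/93 = 15487357822491889407128326963778343232013931127835600.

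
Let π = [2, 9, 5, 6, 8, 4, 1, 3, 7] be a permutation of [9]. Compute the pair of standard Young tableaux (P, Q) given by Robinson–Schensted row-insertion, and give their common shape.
P = [1, 3, 6, 7] / [2, 4, 8] / [5] / [9];  Q = [1, 2, 4, 5] / [3, 8, 9] / [6] / [7];  common shape = (4, 3, 1, 1)

Row-insert the values π_1, π_2, … into P one at a time, bumping the leftmost entry strictly greater than the inserted value down to the next row. The recording tableau Q records, in position (i, j), the step at which that cell was added to P.
  Insert 2 (step 1): P = [2];  Q = [1]
  Insert 9 (step 2): P = [2, 9];  Q = [1, 2]
  Insert 5 (step 3): P = [2, 5] / [9];  Q = [1, 2] / [3]
  Insert 6 (step 4): P = [2, 5, 6] / [9];  Q = [1, 2, 4] / [3]
  Insert 8 (step 5): P = [2, 5, 6, 8] / [9];  Q = [1, 2, 4, 5] / [3]
  Insert 4 (step 6): P = [2, 4, 6, 8] / [5] / [9];  Q = [1, 2, 4, 5] / [3] / [6]
  Insert 1 (step 7): P = [1, 4, 6, 8] / [2] / [5] / [9];  Q = [1, 2, 4, 5] / [3] / [6] / [7]
  Insert 3 (step 8): P = [1, 3, 6, 8] / [2, 4] / [5] / [9];  Q = [1, 2, 4, 5] / [3, 8] / [6] / [7]
  Insert 7 (step 9): P = [1, 3, 6, 7] / [2, 4, 8] / [5] / [9];  Q = [1, 2, 4, 5] / [3, 8, 9] / [6] / [7]
Final shape: (4, 3, 1, 1).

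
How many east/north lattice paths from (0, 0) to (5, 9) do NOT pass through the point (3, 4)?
Number of paths = 1267

Total paths from (0, 0) to (5, 9): C(14, 5) = 2002. Paths through (3, 4): (paths (0, 0) → (3, 4)) × (paths (3, 4) → (5, 9)) = C(7, 3) · C(7, 2) = 35 · 21 = 735. Avoidance count = 2002 − 735 = 1267.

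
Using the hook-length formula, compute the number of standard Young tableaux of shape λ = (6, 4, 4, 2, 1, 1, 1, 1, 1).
# SYT of shape (6, 4, 4, 2, 1, 1, 1, 1, 1) = 342839952

Hook-length formula: f^λ = n! / Π hook(c), product over all cells c of the Young diagram. For λ = (6, 4, 4, 2, 1, 1, 1, 1, 1), n = 21 boxes. Hook lengths by row (left-to-right, top-to-bottom): [14, 8, 6, 5, 2, 1]; [11, 5, 3, 2]; [10, 4, 2, 1]; [7, 1]; [5]; [4]; [3]; [2]; [1]. Product of hooks = 149022720000. So f^λ = 21! / 149022720000 = 51090942171709440000 / 149022720000 = 342839952.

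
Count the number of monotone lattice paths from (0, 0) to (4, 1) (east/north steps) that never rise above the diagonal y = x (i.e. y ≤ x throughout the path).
Number of paths = 4

By the reflection principle (André's argument), the number of monotone paths to (4, 1) with n ≤ m that never go above y = x is C(5, 4) − C(5, 5) = 5 − 1 = 4.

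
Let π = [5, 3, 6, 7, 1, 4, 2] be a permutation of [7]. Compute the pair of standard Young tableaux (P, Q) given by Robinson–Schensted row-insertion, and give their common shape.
P = [1, 2, 7] / [3, 4] / [5, 6];  Q = [1, 3, 4] / [2, 6] / [5, 7];  common shape = (3, 2, 2)

Row-insert the values π_1, π_2, … into P one at a time, bumping the leftmost entry strictly greater than the inserted value down to the next row. The recording tableau Q records, in position (i, j), the step at which that cell was added to P.
  Insert 5 (step 1): P = [5];  Q = [1]
  Insert 3 (step 2): P = [3] / [5];  Q = [1] / [2]
  Insert 6 (step 3): P = [3, 6] / [5];  Q = [1, 3] / [2]
  Insert 7 (step 4): P = [3, 6, 7] / [5];  Q = [1, 3, 4] / [2]
  Insert 1 (step 5): P = [1, 6, 7] / [3] / [5];  Q = [1, 3, 4] / [2] / [5]
  Insert 4 (step 6): P = [1, 4, 7] / [3, 6] / [5];  Q = [1, 3, 4] / [2, 6] / [5]
  Insert 2 (step 7): P = [1, 2, 7] / [3, 4] / [5, 6];  Q = [1, 3, 4] / [2, 6] / [5, 7]
Final shape: (3, 2, 2).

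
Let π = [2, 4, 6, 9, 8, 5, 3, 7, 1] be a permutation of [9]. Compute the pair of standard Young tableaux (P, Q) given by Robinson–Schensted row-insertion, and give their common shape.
P = [1, 3, 5, 7] / [2, 8] / [4] / [6] / [9];  Q = [1, 2, 3, 4] / [5, 8] / [6] / [7] / [9];  common shape = (4, 2, 1, 1, 1)

Row-insert the values π_1, π_2, … into P one at a time, bumping the leftmost entry strictly greater than the inserted value down to the next row. The recording tableau Q records, in position (i, j), the step at which that cell was added to P.
  Insert 2 (step 1): P = [2];  Q = [1]
  Insert 4 (step 2): P = [2, 4];  Q = [1, 2]
  Insert 6 (step 3): P = [2, 4, 6];  Q = [1, 2, 3]
  Insert 9 (step 4): P = [2, 4, 6, 9];  Q = [1, 2, 3, 4]
  Insert 8 (step 5): P = [2, 4, 6, 8] / [9];  Q = [1, 2, 3, 4] / [5]
  Insert 5 (step 6): P = [2, 4, 5, 8] / [6] / [9];  Q = [1, 2, 3, 4] / [5] / [6]
  Insert 3 (step 7): P = [2, 3, 5, 8] / [4] / [6] / [9];  Q = [1, 2, 3, 4] / [5] / [6] / [7]
  Insert 7 (step 8): P = [2, 3, 5, 7] / [4, 8] / [6] / [9];  Q = [1, 2, 3, 4] / [5, 8] / [6] / [7]
  Insert 1 (step 9): P = [1, 3, 5, 7] / [2, 8] / [4] / [6] / [9];  Q = [1, 2, 3, 4] / [5, 8] / [6] / [7] / [9]
Final shape: (4, 2, 1, 1, 1).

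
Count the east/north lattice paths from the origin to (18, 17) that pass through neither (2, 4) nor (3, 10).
Number of paths = 3488740461

Inclusion–exclusion. Total paths: C(35, 18) = 4537567650. Through P₁: C(6, 2)·C(29, 16) = 1017958725. Through P₂: C(13, 3)·C(22, 15) = 48775584. Since P₁ is strictly southwest of P₂, a monotone path through both must visit P₁ then P₂; paths through both = C(6, 2)·C(7, 1)·C(22, 15) = 17907120. Avoid both = 4537567650 − 1017958725 − 48775584 + 17907120 = 3488740461.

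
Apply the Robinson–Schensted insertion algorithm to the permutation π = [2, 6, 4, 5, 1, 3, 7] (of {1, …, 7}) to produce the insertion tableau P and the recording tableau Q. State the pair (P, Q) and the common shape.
P = [1, 3, 5, 7] / [2, 4] / [6];  Q = [1, 2, 4, 7] / [3, 6] / [5];  common shape = (4, 2, 1)

Row-insert the values π_1, π_2, … into P one at a time, bumping the leftmost entry strictly greater than the inserted value down to the next row. The recording tableau Q records, in position (i, j), the step at which that cell was added to P.
  Insert 2 (step 1): P = [2];  Q = [1]
  Insert 6 (step 2): P = [2, 6];  Q = [1, 2]
  Insert 4 (step 3): P = [2, 4] / [6];  Q = [1, 2] / [3]
  Insert 5 (step 4): P = [2, 4, 5] / [6];  Q = [1, 2, 4] / [3]
  Insert 1 (step 5): P = [1, 4, 5] / [2] / [6];  Q = [1, 2, 4] / [3] / [5]
  Insert 3 (step 6): P = [1, 3, 5] / [2, 4] / [6];  Q = [1, 2, 4] / [3, 6] / [5]
  Insert 7 (step 7): P = [1, 3, 5, 7] / [2, 4] / [6];  Q = [1, 2, 4, 7] / [3, 6] / [5]
Final shape: (4, 2, 1).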